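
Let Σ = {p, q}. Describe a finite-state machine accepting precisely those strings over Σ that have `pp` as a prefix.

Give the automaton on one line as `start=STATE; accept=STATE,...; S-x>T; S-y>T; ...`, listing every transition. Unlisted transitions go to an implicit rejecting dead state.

Walk along `pp` while the input agrees: from S0 take `p` to S1, and so on. Any deviation drops to the rejecting sink S3. Once S2 is reached the prefix is confirmed and every continuation is accepted.
4 states suffice.
        p   q  
>  S0   S1  S3 
   S1   S2  S3 
 * S2   S2  S2 
   S3   S3  S3 
(> = start, * = accepting)

start=S0; accept=S2; S0-p>S1; S0-q>S3; S1-p>S2; S1-q>S3; S2-p>S2; S2-q>S2; S3-p>S3; S3-q>S3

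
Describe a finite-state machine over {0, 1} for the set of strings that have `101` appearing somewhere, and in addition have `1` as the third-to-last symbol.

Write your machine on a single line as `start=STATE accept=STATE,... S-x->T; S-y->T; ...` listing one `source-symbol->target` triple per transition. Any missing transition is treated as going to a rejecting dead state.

Handle the two conditions separately and then intersect. One (4 states) tracks whether and how much of `101` has been seen; the other (15 states) tracks the last 3 symbols read. Each combined state is a pair, one component from each; accept when both components accept. Minimizing collapses redundant product states.
          0    1  
>  q0     q0   q1 
   q1     q2   q1 
   q2     q0   q3 
 * q3     q4   q5 
   q4     q6   q3 
   q5     q7   q8 
 * q6     q9  q10 
 * q7     q6   q3 
 * q8     q7   q8 
   q9     q9  q10 
   q10    q4   q5 
(> = start, * = accepting)

start=q0; accept=q3,q6,q7,q8; q0-0->q0; q0-1->q1; q1-0->q2; q1-1->q1; q2-0->q0; q2-1->q3; q3-0->q4; q3-1->q5; q4-0->q6; q4-1->q3; q5-0->q7; q5-1->q8; q6-0->q9; q6-1->q10; q7-0->q6; q7-1->q3; q8-0->q7; q8-1->q8; q9-0->q9; q9-1->q10; q10-0->q4; q10-1->q5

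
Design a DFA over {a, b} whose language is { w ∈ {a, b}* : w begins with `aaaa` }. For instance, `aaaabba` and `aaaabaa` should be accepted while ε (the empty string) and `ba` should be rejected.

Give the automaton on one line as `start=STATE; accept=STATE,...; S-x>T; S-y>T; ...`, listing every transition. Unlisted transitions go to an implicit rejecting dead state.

Check the first 4 symbols one by one: s0 through s3 record how many have matched `aaaa` so far; any wrong symbol goes to the dead state s5. After all 4 match we enter the accepting sink s4.
6 states suffice.
        a   b  
>  s0   s1  s5 
   s1   s2  s5 
   s2   s3  s5 
   s3   s4  s5 
 * s4   s4  s4 
   s5   s5  s5 
(> = start, * = accepting)

start=s0; accept=s4; s0-a>s1; s0-b>s5; s1-a>s2; s1-b>s5; s2-a>s3; s2-b>s5; s3-a>s4; s3-b>s5; s4-a>s4; s4-b>s4; s5-a>s5; s5-b>s5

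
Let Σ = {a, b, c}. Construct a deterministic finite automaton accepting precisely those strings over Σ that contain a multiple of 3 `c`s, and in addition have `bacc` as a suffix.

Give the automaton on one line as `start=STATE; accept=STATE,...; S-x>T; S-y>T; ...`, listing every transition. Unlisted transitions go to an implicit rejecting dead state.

Handle the two conditions separately and then intersect. The first has 3 states tracking the count of `c`s modulo 3; the second has 5 states tracking how much of the suffix `bacc` has currently been matched. A product state is a pair (one from each), accepting exactly when both do.
          a    b    c  
>  q0     q0   q1   q2 
   q1     q3   q1   q2 
   q2     q2   q4   q5 
   q3     q0   q1   q6 
   q4     q7   q4   q5 
   q5     q5   q8   q0 
   q6     q2   q4   q9 
   q7     q2   q4  q10 
   q8    q11   q8   q0 
   q9     q5   q8   q0 
   q10    q5   q8  q12 
   q11    q5   q8  q13 
 * q12    q0   q1   q2 
   q13    q0   q1  q14 
   q14    q2   q4   q5 
(> = start, * = accepting)

start=q0; accept=q12; q0-a>q0; q0-b>q1; q0-c>q2; q1-a>q3; q1-b>q1; q1-c>q2; q2-a>q2; q2-b>q4; q2-c>q5; q3-a>q0; q3-b>q1; q3-c>q6; q4-a>q7; q4-b>q4; q4-c>q5; q5-a>q5; q5-b>q8; q5-c>q0; q6-a>q2; q6-b>q4; q6-c>q9; q7-a>q2; q7-b>q4; q7-c>q10; q8-a>q11; q8-b>q8; q8-c>q0; q9-a>q5; q9-b>q8; q9-c>q0; q10-a>q5; q10-b>q8; q10-c>q12; q11-a>q5; q11-b>q8; q11-c>q13; q12-a>q0; q12-b>q1; q12-c>q2; q13-a>q0; q13-b>q1; q13-c>q14; q14-a>q2; q14-b>q4; q14-c>q5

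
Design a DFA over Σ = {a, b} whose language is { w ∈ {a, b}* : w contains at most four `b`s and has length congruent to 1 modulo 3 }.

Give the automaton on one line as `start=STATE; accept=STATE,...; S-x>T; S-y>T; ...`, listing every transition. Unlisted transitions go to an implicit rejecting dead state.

start=q0; accept=q1,q2,q9,q10,q11; q0-a>q1; q0-b>q2; q1-a>q3; q1-b>q4; q2-a>q4; q2-b>q5; q3-a>q0; q3-b>q6; q4-a>q6; q4-b>q7; q5-a>q7; q5-b>q8; q6-a>q2; q6-b>q9; q7-a>q9; q7-b>q10; q8-a>q10; q8-b>q11; q9-a>q5; q9-b>q12; q10-a>q12; q10-b>q13; q11-a>q13; q11-b>q14; q12-a>q8; q12-b>q15; q13-a>q15; q13-b>q16; q14-a>q16; q14-b>q16; q15-a>q11; q15-b>q17; q16-a>q17; q16-b>q17; q17-a>q14; q17-b>q14

Run two small machines in parallel and take their product. The first has 6 states tracking the count of `b`s, saturating at 5; the second has 3 states tracking the input length modulo 3. A product state is a pair (one from each), accepting exactly when both do.
An 18-state machine:
          a    b  
>  q0     q1   q2 
 * q1     q3   q4 
 * q2     q4   q5 
   q3     q0   q6 
   q4     q6   q7 
   q5     q7   q8 
   q6     q2   q9 
   q7     q9  q10 
   q8    q10  q11 
 * q9     q5  q12 
 * q10   q12  q13 
 * q11   q13  q14 
   q12    q8  q15 
   q13   q15  q16 
   q14   q16  q16 
   q15   q11  q17 
   q16   q17  q17 
   q17   q14  q14 
(> = start, * = accepting)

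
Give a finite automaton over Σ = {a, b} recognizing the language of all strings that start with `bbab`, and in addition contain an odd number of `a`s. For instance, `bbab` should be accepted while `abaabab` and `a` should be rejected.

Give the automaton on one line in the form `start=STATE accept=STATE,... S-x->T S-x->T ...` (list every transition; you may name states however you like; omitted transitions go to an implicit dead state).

Build one automaton per condition and run them in lockstep. The first has 6 states tracking whether the input so far still matches the prefix `bbab`; the second has 2 states tracking the count of `a`s modulo 2. A product state is a pair (one from each), accepting exactly when both do.
        a   b  
>  q0   q1  q2 
   q1   q3  q1 
   q2   q1  q4 
   q3   q1  q3 
   q4   q5  q3 
   q5   q3  q6 
 * q6   q7  q6 
   q7   q6  q7 
(> = start, * = accepting)

start=q0 accept=q6 q0-a->q1 q0-b->q2 q1-a->q3 q1-b->q1 q2-a->q1 q2-b->q4 q3-a->q1 q3-b->q3 q4-a->q5 q4-b->q3 q5-a->q3 q5-b->q6 q6-a->q7 q6-b->q6 q7-a->q6 q7-b->q7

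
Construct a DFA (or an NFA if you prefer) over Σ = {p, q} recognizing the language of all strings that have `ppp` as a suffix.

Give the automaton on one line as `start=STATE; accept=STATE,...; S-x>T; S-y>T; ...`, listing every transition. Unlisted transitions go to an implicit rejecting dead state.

Remember how much of `ppp` the current input suffix matches. State s0 means no match yet; s1 means the last symbol is `p`; s2 means the last 2 symbols are `pp`; s3 means the last 3 symbols are `ppp`. Only s3 accepts. On a mismatch, fall back to the longest proper suffix that is still a prefix of `ppp`.
4 states suffice.
        p   q  
>  s0   s1  s0 
   s1   s2  s0 
   s2   s3  s0 
 * s3   s3  s0 
(> = start, * = accepting)

start=s0; accept=s3; s0-p>s1; s0-q>s0; s1-p>s2; s1-q>s0; s2-p>s3; s2-q>s0; s3-p>s3; s3-q>s0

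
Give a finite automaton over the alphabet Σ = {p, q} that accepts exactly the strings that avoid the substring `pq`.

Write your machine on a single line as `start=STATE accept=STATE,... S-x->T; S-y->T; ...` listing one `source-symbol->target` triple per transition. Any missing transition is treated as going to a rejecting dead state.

This is the complement of 'contains `pq`'. Use the same substring-matching states — A through C holding how much of `pq` has just been matched — but flip the accepting set: everything except the trap C accepts.
3 states suffice.
       p  q 
>* A   B  A 
 * B   B  C 
   C   C  C 
(> = start, * = accepting)

start=A; accept=A,B; A-p->B; A-q->A; B-p->B; B-q->C; C-p->C; C-q->C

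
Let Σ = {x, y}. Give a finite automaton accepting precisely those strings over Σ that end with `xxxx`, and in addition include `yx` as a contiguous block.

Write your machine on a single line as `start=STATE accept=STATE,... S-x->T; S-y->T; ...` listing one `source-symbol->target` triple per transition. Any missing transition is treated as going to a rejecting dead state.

Build one automaton per condition and run them in lockstep. The first has 5 states tracking how much of the suffix `xxxx` has currently been matched; the second has 3 states tracking whether and how much of `yx` has been seen. A product state is a pair (one from each), accepting exactly when both do. Minimizing collapses redundant product states.
6 states suffice.
        x   y  
>  S0   S0  S1 
   S1   S2  S1 
   S2   S3  S1 
   S3   S4  S1 
   S4   S5  S1 
 * S5   S5  S1 
(> = start, * = accepting)

start=S0; accept=S5; S0-x->S0; S0-y->S1; S1-x->S2; S1-y->S1; S2-x->S3; S2-y->S1; S3-x->S4; S3-y->S1; S4-x->S5; S4-y->S1; S5-x->S5; S5-y->S1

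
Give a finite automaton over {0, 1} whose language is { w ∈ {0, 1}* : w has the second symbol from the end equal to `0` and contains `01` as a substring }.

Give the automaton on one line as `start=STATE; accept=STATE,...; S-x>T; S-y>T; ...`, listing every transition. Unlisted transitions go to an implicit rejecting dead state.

Handle the two conditions separately and then intersect. One (7 states) tracks the last 2 symbols read; the other (3 states) tracks whether and how much of `01` has been seen. Each combined state is a pair, one component from each; accept when both components accept.
10 states suffice.
        0   1  
>  q0   q1  q2 
   q1   q3  q4 
   q2   q5  q6 
   q3   q3  q4 
 * q4   q7  q8 
   q5   q3  q4 
   q6   q5  q6 
   q7   q9  q4 
   q8   q7  q8 
 * q9   q9  q4 
(> = start, * = accepting)

start=q0; accept=q4,q9; q0-0>q1; q0-1>q2; q1-0>q3; q1-1>q4; q2-0>q5; q2-1>q6; q3-0>q3; q3-1>q4; q4-0>q7; q4-1>q8; q5-0>q3; q5-1>q4; q6-0>q5; q6-1>q6; q7-0>q9; q7-1>q4; q8-0>q7; q8-1>q8; q9-0>q9; q9-1>q4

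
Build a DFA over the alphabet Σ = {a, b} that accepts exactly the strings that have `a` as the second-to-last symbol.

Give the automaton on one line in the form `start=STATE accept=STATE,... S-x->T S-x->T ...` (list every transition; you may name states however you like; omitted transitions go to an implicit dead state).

A DFA must remember the last 2 symbols (since which symbol is second-to-last isn't known until the input ends). Use one state per possible window of the last ≤2 symbols; accept from those whose window starts with `a`.
        a   b  
>  q0   q1  q2 
   q1   q3  q4 
   q2   q5  q6 
 * q3   q3  q4 
 * q4   q5  q6 
   q5   q3  q4 
   q6   q5  q6 
(> = start, * = accepting)

start=q0 accept=q3,q4 q0-a->q1 q0-b->q2 q1-a->q3 q1-b->q4 q2-a->q5 q2-b->q6 q3-a->q3 q3-b->q4 q4-a->q5 q4-b->q6 q5-a->q3 q5-b->q4 q6-a->q5 q6-b->q6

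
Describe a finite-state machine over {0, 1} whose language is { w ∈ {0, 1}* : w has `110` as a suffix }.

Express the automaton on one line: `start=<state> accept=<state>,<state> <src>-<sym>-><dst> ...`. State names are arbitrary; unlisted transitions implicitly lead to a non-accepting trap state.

start=q0 accept=q3 q0-0->q0 q0-1->q1 q1-0->q0 q1-1->q2 q2-0->q3 q2-1->q2 q3-0->q0 q3-1->q1

Remember how much of `110` the current input suffix matches. State q0 means no match yet; q1 means the last symbol is `1`; q2 means the last 2 symbols are `11`; q3 means the last 3 symbols are `110`. Only q3 accepts. On a mismatch, fall back to the longest proper suffix that is still a prefix of `110`.
A 4-state machine:
        0   1  
>  q0   q0  q1 
   q1   q0  q2 
   q2   q3  q2 
 * q3   q0  q1 
(> = start, * = accepting)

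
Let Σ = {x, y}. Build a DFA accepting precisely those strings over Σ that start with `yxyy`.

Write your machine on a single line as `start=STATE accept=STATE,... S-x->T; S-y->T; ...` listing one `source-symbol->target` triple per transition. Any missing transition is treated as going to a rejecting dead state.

Check the first 4 symbols one by one: q0 through q3 record how many have matched `yxyy` so far; any wrong symbol goes to the dead state q5. After all 4 match we enter the accepting sink q4.
A 6-state machine:
        x   y  
>  q0   q5  q1 
   q1   q2  q5 
   q2   q5  q3 
   q3   q5  q4 
 * q4   q4  q4 
   q5   q5  q5 
(> = start, * = accepting)

start=q0; accept=q4; q0-x->q5; q0-y->q1; q1-x->q2; q1-y->q5; q2-x->q5; q2-y->q3; q3-x->q5; q3-y->q4; q4-x->q4; q4-y->q4; q5-x->q5; q5-y->q5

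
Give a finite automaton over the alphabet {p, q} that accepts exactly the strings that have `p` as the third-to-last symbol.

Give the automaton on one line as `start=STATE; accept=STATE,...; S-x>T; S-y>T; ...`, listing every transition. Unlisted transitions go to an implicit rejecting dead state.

start=A; accept=H,I,J,K; A-p>B; A-q>C; B-p>D; B-q>E; C-p>F; C-q>G; D-p>H; D-q>I; E-p>J; E-q>K; F-p>L; F-q>M; G-p>N; G-q>O; H-p>H; H-q>I; I-p>J; I-q>K; J-p>L; J-q>M; K-p>N; K-q>O; L-p>H; L-q>I; M-p>J; M-q>K; N-p>L; N-q>M; O-p>N; O-q>O

A DFA must remember the last 3 symbols (since which symbol is third-to-last isn't known until the input ends). Use one state per possible window of the last ≤3 symbols; accept from those whose window starts with `p`.
A 15-state machine:
       p  q 
>  A   B  C 
   B   D  E 
   C   F  G 
   D   H  I 
   E   J  K 
   F   L  M 
   G   N  O 
 * H   H  I 
 * I   J  K 
 * J   L  M 
 * K   N  O 
   L   H  I 
   M   J  K 
   N   L  M 
   O   N  O 
(> = start, * = accepting)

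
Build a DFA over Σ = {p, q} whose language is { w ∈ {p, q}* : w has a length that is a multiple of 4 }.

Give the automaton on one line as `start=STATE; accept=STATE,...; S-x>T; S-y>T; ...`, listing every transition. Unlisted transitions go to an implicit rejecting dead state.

start=S0; accept=S0; S0-p>S1; S0-q>S1; S1-p>S2; S1-q>S2; S2-p>S3; S2-q>S3; S3-p>S0; S3-q>S0

Only the length mod 4 matters, so use a 4-cycle: from any state, every input symbol moves to the next state, wrapping S3 back to S0. Mark S0 accepting.
A 4-state machine:
        p   q  
>* S0   S1  S1 
   S1   S2  S2 
   S2   S3  S3 
   S3   S0  S0 
(> = start, * = accepting)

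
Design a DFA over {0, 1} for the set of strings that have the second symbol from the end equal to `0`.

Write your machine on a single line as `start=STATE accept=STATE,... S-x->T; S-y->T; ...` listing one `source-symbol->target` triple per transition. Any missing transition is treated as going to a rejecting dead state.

Because acceptance depends on a position counted from the end, the machine has to buffer the most recent 2 symbols. Make each state the string of the last up-to-2 symbols read; on input `x` shift the window left and append `x`. Accept when the buffered window has length 2 and begins with `0`.
        0   1  
>  s0   s1  s2 
   s1   s3  s4 
   s2   s5  s6 
 * s3   s3  s4 
 * s4   s5  s6 
   s5   s3  s4 
   s6   s5  s6 
(> = start, * = accepting)

start=s0; accept=s3,s4; s0-0->s1; s0-1->s2; s1-0->s3; s1-1->s4; s2-0->s5; s2-1->s6; s3-0->s3; s3-1->s4; s4-0->s5; s4-1->s6; s5-0->s3; s5-1->s4; s6-0->s5; s6-1->s6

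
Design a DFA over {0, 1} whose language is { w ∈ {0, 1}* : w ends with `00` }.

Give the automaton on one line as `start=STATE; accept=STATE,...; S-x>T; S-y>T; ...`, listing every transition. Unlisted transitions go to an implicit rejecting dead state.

Let each state record the length of the longest suffix of the input read so far that is also a prefix of `00`. q1 means the last symbol is `0`; q2 means the last 2 symbols are `00`. Accept only at q2, where the string currently ends in `00`.
3 states suffice.
        0   1  
>  q0   q1  q0 
   q1   q2  q0 
 * q2   q2  q0 
(> = start, * = accepting)

start=q0; accept=q2; q0-0>q1; q0-1>q0; q1-0>q2; q1-1>q0; q2-0>q2; q2-1>q0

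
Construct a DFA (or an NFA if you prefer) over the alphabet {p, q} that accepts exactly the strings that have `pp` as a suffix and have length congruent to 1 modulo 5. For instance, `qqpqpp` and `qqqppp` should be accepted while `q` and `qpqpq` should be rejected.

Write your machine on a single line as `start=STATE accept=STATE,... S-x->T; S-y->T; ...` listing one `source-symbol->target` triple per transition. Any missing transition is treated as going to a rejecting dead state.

Build one automaton per condition and run them in lockstep. One (3 states) tracks how much of the suffix `pp` has currently been matched; the other (5 states) tracks the input length modulo 5. Each combined state is a pair, one component from each; accept when both components accept.
          p    q  
>  S0     S1   S2 
   S1     S3   S4 
   S2     S5   S4 
   S3     S6   S7 
   S4     S8   S7 
   S5     S6   S7 
   S6     S9  S10 
   S7    S11  S10 
   S8     S9  S10 
   S9    S12   S0 
   S10   S13   S0 
   S11   S12   S0 
   S12   S14   S2 
   S13   S14   S2 
 * S14    S3   S4 
(> = start, * = accepting)

start=S0; accept=S14; S0-p->S1; S0-q->S2; S1-p->S3; S1-q->S4; S2-p->S5; S2-q->S4; S3-p->S6; S3-q->S7; S4-p->S8; S4-q->S7; S5-p->S6; S5-q->S7; S6-p->S9; S6-q->S10; S7-p->S11; S7-q->S10; S8-p->S9; S8-q->S10; S9-p->S12; S9-q->S0; S10-p->S13; S10-q->S0; S11-p->S12; S11-q->S0; S12-p->S14; S12-q->S2; S13-p->S14; S13-q->S2; S14-p->S3; S14-q->S4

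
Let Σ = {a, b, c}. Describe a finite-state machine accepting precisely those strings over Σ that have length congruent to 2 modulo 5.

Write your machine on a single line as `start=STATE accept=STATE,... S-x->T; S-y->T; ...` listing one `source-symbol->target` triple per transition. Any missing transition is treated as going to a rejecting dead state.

start=q0; accept=q2; q0-a->q1; q0-b->q1; q0-c->q1; q1-a->q2; q1-b->q2; q1-c->q2; q2-a->q3; q2-b->q3; q2-c->q3; q3-a->q4; q3-b->q4; q3-c->q4; q4-a->q0; q4-b->q0; q4-c->q0

Only the length mod 5 matters, so use a 5-cycle: from any state, every input symbol moves to the next state, wrapping q4 back to q0. Mark q2 accepting.
        a   b   c  
>  q0   q1  q1  q1 
   q1   q2  q2  q2 
 * q2   q3  q3  q3 
   q3   q4  q4  q4 
   q4   q0  q0  q0 
(> = start, * = accepting)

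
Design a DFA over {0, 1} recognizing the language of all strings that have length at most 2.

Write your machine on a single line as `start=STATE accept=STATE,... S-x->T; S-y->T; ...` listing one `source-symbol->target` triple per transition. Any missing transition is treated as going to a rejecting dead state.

start=A; accept=A,B,C; A-0->B; A-1->B; B-0->C; B-1->C; C-0->D; C-1->D; D-0->D; D-1->D

Count input length up to 3: every symbol moves from A toward D, which means 'more than 2' and absorbs. Accept from {A, B, C}.
       0  1 
>* A   B  B 
 * B   C  C 
 * C   D  D 
   D   D  D 
(> = start, * = accepting)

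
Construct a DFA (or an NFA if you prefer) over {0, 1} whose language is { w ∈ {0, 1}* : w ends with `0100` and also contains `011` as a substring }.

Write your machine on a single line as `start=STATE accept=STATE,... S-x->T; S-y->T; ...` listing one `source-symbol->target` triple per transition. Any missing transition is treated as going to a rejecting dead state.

start=s0; accept=s7; s0-0->s1; s0-1->s0; s1-0->s1; s1-1->s2; s2-0->s1; s2-1->s3; s3-0->s4; s3-1->s3; s4-0->s4; s4-1->s5; s5-0->s6; s5-1->s3; s6-0->s7; s6-1->s5; s7-0->s4; s7-1->s5

Build one automaton per condition and run them in lockstep. One (5 states) tracks how much of the suffix `0100` has currently been matched; the other (4 states) tracks whether and how much of `011` has been seen. Each combined state is a pair, one component from each; accept when both components accept. Equivalent product states are then merged.
An 8-state machine:
        0   1  
>  s0   s1  s0 
   s1   s1  s2 
   s2   s1  s3 
   s3   s4  s3 
   s4   s4  s5 
   s5   s6  s3 
   s6   s7  s5 
 * s7   s4  s5 
(> = start, * = accepting)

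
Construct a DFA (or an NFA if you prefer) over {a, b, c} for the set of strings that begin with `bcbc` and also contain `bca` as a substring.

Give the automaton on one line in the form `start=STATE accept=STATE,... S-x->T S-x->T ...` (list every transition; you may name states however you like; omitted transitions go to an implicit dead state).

Handle the two conditions separately and then intersect. The first has 6 states tracking whether the input so far still matches the prefix `bcbc`; the second has 4 states tracking whether and how much of `bca` has been seen. A product state is a pair (one from each), accepting exactly when both do.
          a    b    c  
>  q0     q1   q2   q1 
   q1     q1   q3   q1 
   q2     q1   q3   q4 
   q3     q1   q3   q5 
   q4     q6   q7   q1 
   q5     q6   q3   q1 
   q6     q6   q6   q6 
   q7     q1   q3   q8 
   q8     q9  q10  q11 
 * q9     q9   q9   q9 
   q10   q11  q10   q8 
   q11   q11  q10  q11 
(> = start, * = accepting)

start=q0 accept=q9 q0-a->q1 q0-b->q2 q0-c->q1 q1-a->q1 q1-b->q3 q1-c->q1 q2-a->q1 q2-b->q3 q2-c->q4 q3-a->q1 q3-b->q3 q3-c->q5 q4-a->q6 q4-b->q7 q4-c->q1 q5-a->q6 q5-b->q3 q5-c->q1 q6-a->q6 q6-b->q6 q6-c->q6 q7-a->q1 q7-b->q3 q7-c->q8 q8-a->q9 q8-b->q10 q8-c->q11 q9-a->q9 q9-b->q9 q9-c->q9 q10-a->q11 q10-b->q10 q10-c->q8 q11-a->q11 q11-b->q10 q11-c->q11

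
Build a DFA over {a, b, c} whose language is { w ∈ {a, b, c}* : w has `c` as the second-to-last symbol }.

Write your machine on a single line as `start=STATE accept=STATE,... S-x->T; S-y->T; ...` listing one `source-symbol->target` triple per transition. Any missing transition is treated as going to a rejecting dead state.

start=s0; accept=s10,s11,s12; s0-a->s1; s0-b->s2; s0-c->s3; s1-a->s4; s1-b->s5; s1-c->s6; s2-a->s7; s2-b->s8; s2-c->s9; s3-a->s10; s3-b->s11; s3-c->s12; s4-a->s4; s4-b->s5; s4-c->s6; s5-a->s7; s5-b->s8; s5-c->s9; s6-a->s10; s6-b->s11; s6-c->s12; s7-a->s4; s7-b->s5; s7-c->s6; s8-a->s7; s8-b->s8; s8-c->s9; s9-a->s10; s9-b->s11; s9-c->s12; s10-a->s4; s10-b->s5; s10-c->s6; s11-a->s7; s11-b->s8; s11-c->s9; s12-a->s10; s12-b->s11; s12-c->s12

A DFA must remember the last 2 symbols (since which symbol is second-to-last isn't known until the input ends). Use one state per possible window of the last ≤2 symbols; accept from those whose window starts with `c`.
          a    b    c  
>  s0     s1   s2   s3 
   s1     s4   s5   s6 
   s2     s7   s8   s9 
   s3    s10  s11  s12 
   s4     s4   s5   s6 
   s5     s7   s8   s9 
   s6    s10  s11  s12 
   s7     s4   s5   s6 
   s8     s7   s8   s9 
   s9    s10  s11  s12 
 * s10    s4   s5   s6 
 * s11    s7   s8   s9 
 * s12   s10  s11  s12 
(> = start, * = accepting)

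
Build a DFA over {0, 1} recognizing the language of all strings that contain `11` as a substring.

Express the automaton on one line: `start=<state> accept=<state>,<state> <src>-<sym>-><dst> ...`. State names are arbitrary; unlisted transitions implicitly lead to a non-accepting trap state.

Track how much of `11` has been matched so far: state A is no progress, C is the absorbing accept state reached once `11` has occurred. Intermediate states record partial matches; on a mismatch, fall back to the longest reusable overlap.
A 3-state machine:
       0  1 
>  A   A  B 
   B   A  C 
 * C   C  C 
(> = start, * = accepting)

start=A accept=C A-0->A A-1->B B-0->A B-1->C C-0->C C-1->C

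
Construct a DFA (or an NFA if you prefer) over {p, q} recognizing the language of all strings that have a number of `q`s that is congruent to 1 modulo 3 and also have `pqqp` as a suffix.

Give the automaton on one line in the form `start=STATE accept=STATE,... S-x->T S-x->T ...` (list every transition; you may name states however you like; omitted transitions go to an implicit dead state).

Build one automaton per condition and run them in lockstep. One (3 states) tracks the count of `q`s modulo 3; the other (5 states) tracks how much of the suffix `pqqp` has currently been matched. Each combined state is a pair, one component from each; accept when both components accept. After merging equivalent states the machine shrinks.
A 7-state machine:
        p   q  
>  s0   s0  s1 
   s1   s1  s2 
   s2   s3  s0 
   s3   s3  s4 
   s4   s0  s5 
   s5   s6  s2 
 * s6   s1  s2 
(> = start, * = accepting)

start=s0 accept=s6 s0-p->s0 s0-q->s1 s1-p->s1 s1-q->s2 s2-p->s3 s2-q->s0 s3-p->s3 s3-q->s4 s4-p->s0 s4-q->s5 s5-p->s6 s5-q->s2 s6-p->s1 s6-q->s2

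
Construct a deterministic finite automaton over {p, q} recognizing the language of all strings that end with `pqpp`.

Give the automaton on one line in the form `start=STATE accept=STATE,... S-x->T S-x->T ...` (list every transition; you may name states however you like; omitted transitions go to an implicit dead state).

start=S0 accept=S4 S0-p->S1 S0-q->S0 S1-p->S1 S1-q->S2 S2-p->S3 S2-q->S0 S3-p->S4 S3-q->S2 S4-p->S1 S4-q->S2

Let each state record the length of the longest suffix of the input read so far that is also a prefix of `pqpp`. S1 means the last symbol is `p`; S2 means the last 2 symbols are `pq`; S3 means the last 3 symbols are `pqp`; S4 means the last 4 symbols are `pqpp`. Accept only at S4, where the string currently ends in `pqpp`.
A 5-state machine:
        p   q  
>  S0   S1  S0 
   S1   S1  S2 
   S2   S3  S0 
   S3   S4  S2 
 * S4   S1  S2 
(> = start, * = accepting)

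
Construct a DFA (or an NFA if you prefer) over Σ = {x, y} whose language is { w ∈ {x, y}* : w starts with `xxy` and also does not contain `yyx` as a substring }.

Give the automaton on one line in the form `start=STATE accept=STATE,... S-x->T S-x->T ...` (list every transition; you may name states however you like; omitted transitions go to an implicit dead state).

start=S0 accept=S4,S5,S6 S0-x->S1 S0-y->S2 S1-x->S3 S1-y->S2 S2-x->S2 S2-y->S2 S3-x->S2 S3-y->S4 S4-x->S5 S4-y->S6 S5-x->S5 S5-y->S4 S6-x->S2 S6-y->S6

Build one automaton per condition and run them in lockstep. The first has 5 states tracking whether the input so far still matches the prefix `xxy`; the second has 4 states tracking partial matches of the forbidden pattern `yyx`. A product state is a pair (one from each), accepting exactly when both do. Equivalent product states are then merged.
A 7-state machine:
        x   y  
>  S0   S1  S2 
   S1   S3  S2 
   S2   S2  S2 
   S3   S2  S4 
 * S4   S5  S6 
 * S5   S5  S4 
 * S6   S2  S6 
(> = start, * = accepting)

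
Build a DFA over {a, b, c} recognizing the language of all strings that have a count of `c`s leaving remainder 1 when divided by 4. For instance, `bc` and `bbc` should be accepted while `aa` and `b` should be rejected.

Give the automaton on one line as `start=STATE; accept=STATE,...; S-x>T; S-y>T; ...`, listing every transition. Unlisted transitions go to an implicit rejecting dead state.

Keep the running count of `c`s modulo 4: each `c` advances along the cycle S0 → S1 → S2 → S3 → S0 while other symbols loop. Accept at S1.
        a   b   c  
>  S0   S0  S0  S1 
 * S1   S1  S1  S2 
   S2   S2  S2  S3 
   S3   S3  S3  S0 
(> = start, * = accepting)

start=S0; accept=S1; S0-a>S0; S0-b>S0; S0-c>S1; S1-a>S1; S1-b>S1; S1-c>S2; S2-a>S2; S2-b>S2; S2-c>S3; S3-a>S3; S3-b>S3; S3-c>S0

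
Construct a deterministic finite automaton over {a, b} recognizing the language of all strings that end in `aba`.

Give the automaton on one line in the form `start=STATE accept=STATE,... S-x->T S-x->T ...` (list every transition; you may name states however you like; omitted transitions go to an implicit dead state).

Remember how much of `aba` the current input suffix matches. State S0 means no match yet; S1 means the last symbol is `a`; S2 means the last 2 symbols are `ab`; S3 means the last 3 symbols are `aba`. Only S3 accepts. On a mismatch, fall back to the longest proper suffix that is still a prefix of `aba`.
A 4-state machine:
        a   b  
>  S0   S1  S0 
   S1   S1  S2 
   S2   S3  S0 
 * S3   S1  S2 
(> = start, * = accepting)

start=S0 accept=S3 S0-a->S1 S0-b->S0 S1-a->S1 S1-b->S2 S2-a->S3 S2-b->S0 S3-a->S1 S3-b->S2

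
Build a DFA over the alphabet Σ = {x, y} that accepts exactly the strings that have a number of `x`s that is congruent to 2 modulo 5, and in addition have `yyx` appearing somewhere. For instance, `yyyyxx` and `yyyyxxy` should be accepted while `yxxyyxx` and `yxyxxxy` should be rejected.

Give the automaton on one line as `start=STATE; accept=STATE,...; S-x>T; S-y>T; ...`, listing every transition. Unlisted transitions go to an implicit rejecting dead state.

start=q0; accept=q13; q0-x>q1; q0-y>q2; q1-x>q3; q1-y>q4; q2-x>q1; q2-y>q5; q3-x>q6; q3-y>q7; q4-x>q3; q4-y>q8; q5-x>q9; q5-y>q5; q6-x>q10; q6-y>q11; q7-x>q6; q7-y>q12; q8-x>q13; q8-y>q8; q9-x>q13; q9-y>q9; q10-x>q0; q10-y>q14; q11-x>q10; q11-y>q15; q12-x>q16; q12-y>q12; q13-x>q16; q13-y>q13; q14-x>q0; q14-y>q17; q15-x>q18; q15-y>q15; q16-x>q18; q16-y>q16; q17-x>q19; q17-y>q17; q18-x>q19; q18-y>q18; q19-x>q9; q19-y>q19

Handle the two conditions separately and then intersect. The first has 5 states tracking the count of `x`s modulo 5; the second has 4 states tracking whether and how much of `yyx` has been seen. A product state is a pair (one from each), accepting exactly when both do.
20 states suffice.
          x    y  
>  q0     q1   q2 
   q1     q3   q4 
   q2     q1   q5 
   q3     q6   q7 
   q4     q3   q8 
   q5     q9   q5 
   q6    q10  q11 
   q7     q6  q12 
   q8    q13   q8 
   q9    q13   q9 
   q10    q0  q14 
   q11   q10  q15 
   q12   q16  q12 
 * q13   q16  q13 
   q14    q0  q17 
   q15   q18  q15 
   q16   q18  q16 
   q17   q19  q17 
   q18   q19  q18 
   q19    q9  q19 
(> = start, * = accepting)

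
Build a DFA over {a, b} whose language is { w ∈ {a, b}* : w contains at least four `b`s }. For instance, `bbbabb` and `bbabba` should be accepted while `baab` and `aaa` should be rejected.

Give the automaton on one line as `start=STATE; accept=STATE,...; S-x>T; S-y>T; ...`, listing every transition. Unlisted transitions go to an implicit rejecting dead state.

start=s0; accept=s4,s5; s0-a>s0; s0-b>s1; s1-a>s1; s1-b>s2; s2-a>s2; s2-b>s3; s3-a>s3; s3-b>s4; s4-a>s4; s4-b>s5; s5-a>s5; s5-b>s5

Count `b`s, saturating at 5: states s0 through s4 mean 0 through 4 `b`s seen; s5 means more than 4. Each `b` increments (capped at s5); other symbols loop. Accept from {s4, s5}.
A 6-state machine:
        a   b  
>  s0   s0  s1 
   s1   s1  s2 
   s2   s2  s3 
   s3   s3  s4 
 * s4   s4  s5 
 * s5   s5  s5 
(> = start, * = accepting)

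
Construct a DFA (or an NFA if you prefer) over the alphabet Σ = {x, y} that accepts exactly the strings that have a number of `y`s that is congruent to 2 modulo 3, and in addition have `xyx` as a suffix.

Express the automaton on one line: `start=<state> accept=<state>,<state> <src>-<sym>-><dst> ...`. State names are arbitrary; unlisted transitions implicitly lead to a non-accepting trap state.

Run two small machines in parallel and take their product. The first has 3 states tracking the count of `y`s modulo 3; the second has 4 states tracking how much of the suffix `xyx` has currently been matched. A product state is a pair (one from each), accepting exactly when both do.
A 12-state machine:
          x    y  
>  q0     q1   q2 
   q1     q1   q3 
   q2     q4   q5 
   q3     q6   q5 
   q4     q4   q7 
   q5     q8   q0 
   q6     q4   q7 
   q7     q9   q0 
   q8     q8  q10 
 * q9     q8  q10 
   q10   q11   q2 
   q11    q1   q3 
(> = start, * = accepting)

start=q0 accept=q9 q0-x->q1 q0-y->q2 q1-x->q1 q1-y->q3 q2-x->q4 q2-y->q5 q3-x->q6 q3-y->q5 q4-x->q4 q4-y->q7 q5-x->q8 q5-y->q0 q6-x->q4 q6-y->q7 q7-x->q9 q7-y->q0 q8-x->q8 q8-y->q10 q9-x->q8 q9-y->q10 q10-x->q11 q10-y->q2 q11-x->q1 q11-y->q3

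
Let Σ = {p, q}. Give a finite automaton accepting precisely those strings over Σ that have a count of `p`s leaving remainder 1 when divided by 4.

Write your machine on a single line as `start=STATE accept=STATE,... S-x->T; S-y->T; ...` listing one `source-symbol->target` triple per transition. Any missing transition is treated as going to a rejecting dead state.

start=A; accept=B; A-p->B; A-q->A; B-p->C; B-q->B; C-p->D; C-q->C; D-p->A; D-q->D

The only thing that matters is how many `p`s have appeared, reduced mod 4. Use one state per residue: A for 0, …, D for 3. Reading `p` moves to the next residue; anything else stays put. B is accepting.
4 states suffice.
       p  q 
>  A   B  A 
 * B   C  B 
   C   D  C 
   D   A  D 
(> = start, * = accepting)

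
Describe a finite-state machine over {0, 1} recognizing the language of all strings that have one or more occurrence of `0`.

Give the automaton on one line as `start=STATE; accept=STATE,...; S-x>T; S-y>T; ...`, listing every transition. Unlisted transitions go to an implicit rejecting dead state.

Count `0`s, saturating at 2: state q0 means no `0` yet, q1 means one `0` seen, q2 means more than one. Each `0` increments (capped at q2); other symbols loop. Accept from {q1, q2}.
With 3 states:
        0   1  
>  q0   q1  q0 
 * q1   q2  q1 
 * q2   q2  q2 
(> = start, * = accepting)

start=q0; accept=q1,q2; q0-0>q1; q0-1>q0; q1-0>q2; q1-1>q1; q2-0>q2; q2-1>q2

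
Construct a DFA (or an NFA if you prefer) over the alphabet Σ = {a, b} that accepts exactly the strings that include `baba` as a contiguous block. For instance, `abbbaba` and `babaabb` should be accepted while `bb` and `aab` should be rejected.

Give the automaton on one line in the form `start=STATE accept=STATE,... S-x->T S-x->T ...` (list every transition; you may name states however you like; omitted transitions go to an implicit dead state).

start=q0 accept=q4 q0-a->q0 q0-b->q1 q1-a->q2 q1-b->q1 q2-a->q0 q2-b->q3 q3-a->q4 q3-b->q1 q4-a->q4 q4-b->q4

Track how much of `baba` has been matched so far: state q0 is no progress, q4 is the absorbing accept state reached once `baba` has occurred. Intermediate states record partial matches; on a mismatch, fall back to the longest reusable overlap.
        a   b  
>  q0   q0  q1 
   q1   q2  q1 
   q2   q0  q3 
   q3   q4  q1 
 * q4   q4  q4 
(> = start, * = accepting)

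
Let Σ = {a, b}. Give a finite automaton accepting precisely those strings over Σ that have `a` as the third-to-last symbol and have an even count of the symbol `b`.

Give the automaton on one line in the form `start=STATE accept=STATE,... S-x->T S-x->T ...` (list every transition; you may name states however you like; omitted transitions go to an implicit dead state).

Handle the two conditions separately and then intersect. One (15 states) tracks the last 3 symbols read; the other (2 states) tracks the count of `b`s modulo 2. Each combined state is a pair, one component from each; accept when both components accept. After merging equivalent states the machine shrinks.
A 12-state machine:
          a    b  
>  S0     S1   S2 
   S1     S3   S4 
   S2     S5   S0 
   S3     S6   S4 
   S4     S5   S7 
   S5     S8   S9 
 * S6     S6   S4 
 * S7     S1   S2 
   S8     S8  S10 
   S9    S11   S2 
 * S10   S11   S2 
 * S11    S3   S4 
(> = start, * = accepting)

start=S0 accept=S6,S7,S10,S11 S0-a->S1 S0-b->S2 S1-a->S3 S1-b->S4 S2-a->S5 S2-b->S0 S3-a->S6 S3-b->S4 S4-a->S5 S4-b->S7 S5-a->S8 S5-b->S9 S6-a->S6 S6-b->S4 S7-a->S1 S7-b->S2 S8-a->S8 S8-b->S10 S9-a->S11 S9-b->S2 S10-a->S11 S10-b->S2 S11-a->S3 S11-b->S4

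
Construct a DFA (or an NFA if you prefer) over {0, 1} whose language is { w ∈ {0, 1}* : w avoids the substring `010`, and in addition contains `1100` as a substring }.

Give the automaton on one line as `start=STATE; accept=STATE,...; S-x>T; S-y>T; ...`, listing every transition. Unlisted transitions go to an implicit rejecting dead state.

Run two small machines in parallel and take their product. The first has 4 states tracking partial matches of the forbidden pattern `010`; the second has 5 states tracking whether and how much of `1100` has been seen. A product state is a pair (one from each), accepting exactly when both do.
A 14-state machine:
          0    1  
>  q0     q1   q2 
   q1     q1   q3 
   q2     q1   q4 
   q3     q5   q4 
   q4     q6   q4 
   q5     q5   q7 
   q6     q8   q3 
   q7     q5   q9 
 * q8     q8  q10 
   q9    q11   q9 
 * q10   q12  q13 
   q11   q12   q7 
   q12   q12  q12 
 * q13    q8  q13 
(> = start, * = accepting)

start=q0; accept=q8,q10,q13; q0-0>q1; q0-1>q2; q1-0>q1; q1-1>q3; q2-0>q1; q2-1>q4; q3-0>q5; q3-1>q4; q4-0>q6; q4-1>q4; q5-0>q5; q5-1>q7; q6-0>q8; q6-1>q3; q7-0>q5; q7-1>q9; q8-0>q8; q8-1>q10; q9-0>q11; q9-1>q9; q10-0>q12; q10-1>q13; q11-0>q12; q11-1>q7; q12-0>q12; q12-1>q12; q13-0>q8; q13-1>q13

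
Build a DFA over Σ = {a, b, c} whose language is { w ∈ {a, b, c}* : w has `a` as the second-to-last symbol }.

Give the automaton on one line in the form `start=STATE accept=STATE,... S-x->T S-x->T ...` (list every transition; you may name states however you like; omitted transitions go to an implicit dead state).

start=S0 accept=S4,S5,S6 S0-a->S1 S0-b->S2 S0-c->S3 S1-a->S4 S1-b->S5 S1-c->S6 S2-a->S7 S2-b->S8 S2-c->S9 S3-a->S10 S3-b->S11 S3-c->S12 S4-a->S4 S4-b->S5 S4-c->S6 S5-a->S7 S5-b->S8 S5-c->S9 S6-a->S10 S6-b->S11 S6-c->S12 S7-a->S4 S7-b->S5 S7-c->S6 S8-a->S7 S8-b->S8 S8-c->S9 S9-a->S10 S9-b->S11 S9-c->S12 S10-a->S4 S10-b->S5 S10-c->S6 S11-a->S7 S11-b->S8 S11-c->S9 S12-a->S10 S12-b->S11 S12-c->S12

Because acceptance depends on a position counted from the end, the machine has to buffer the most recent 2 symbols. Make each state the string of the last up-to-2 symbols read; on input `x` shift the window left and append `x`. Accept when the buffered window has length 2 and begins with `a`.
          a    b    c  
>  S0     S1   S2   S3 
   S1     S4   S5   S6 
   S2     S7   S8   S9 
   S3    S10  S11  S12 
 * S4     S4   S5   S6 
 * S5     S7   S8   S9 
 * S6    S10  S11  S12 
   S7     S4   S5   S6 
   S8     S7   S8   S9 
   S9    S10  S11  S12 
   S10    S4   S5   S6 
   S11    S7   S8   S9 
   S12   S10  S11  S12 
(> = start, * = accepting)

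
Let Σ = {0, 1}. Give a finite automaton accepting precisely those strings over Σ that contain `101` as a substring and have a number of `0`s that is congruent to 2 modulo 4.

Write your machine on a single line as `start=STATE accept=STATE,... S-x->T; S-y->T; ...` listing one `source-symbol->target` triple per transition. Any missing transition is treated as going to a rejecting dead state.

Build one automaton per condition and run them in lockstep. One (4 states) tracks whether and how much of `101` has been seen; the other (4 states) tracks the count of `0`s modulo 4. Each combined state is a pair, one component from each; accept when both components accept.
       0  1 
>  A   B  C 
   B   D  E 
   C   F  C 
   D   G  H 
   E   I  E 
   F   D  J 
   G   A  K 
   H   L  H 
   I   G  M 
   J   M  J 
   K   N  K 
   L   A  O 
 * M   O  M 
   N   B  P 
   O   P  O 
   P   J  P 
(> = start, * = accepting)

start=A; accept=M; A-0->B; A-1->C; B-0->D; B-1->E; C-0->F; C-1->C; D-0->G; D-1->H; E-0->I; E-1->E; F-0->D; F-1->J; G-0->A; G-1->K; H-0->L; H-1->H; I-0->G; I-1->M; J-0->M; J-1->J; K-0->N; K-1->K; L-0->A; L-1->O; M-0->O; M-1->M; N-0->B; N-1->P; O-0->P; O-1->O; P-0->J; P-1->P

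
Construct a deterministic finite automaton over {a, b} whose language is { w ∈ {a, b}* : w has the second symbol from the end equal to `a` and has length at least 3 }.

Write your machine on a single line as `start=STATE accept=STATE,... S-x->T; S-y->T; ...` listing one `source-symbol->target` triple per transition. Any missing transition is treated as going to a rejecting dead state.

start=S0; accept=S3,S4; S0-a->S1; S0-b->S1; S1-a->S2; S1-b->S1; S2-a->S3; S2-b->S4; S3-a->S3; S3-b->S4; S4-a->S2; S4-b->S1

Build one automaton per condition and run them in lockstep. The first has 7 states tracking the last 2 symbols read; the second has 5 states tracking the input length, saturating at 4. A product state is a pair (one from each), accepting exactly when both do. Minimizing collapses redundant product states.
With 5 states:
        a   b  
>  S0   S1  S1 
   S1   S2  S1 
   S2   S3  S4 
 * S3   S3  S4 
 * S4   S2  S1 
(> = start, * = accepting)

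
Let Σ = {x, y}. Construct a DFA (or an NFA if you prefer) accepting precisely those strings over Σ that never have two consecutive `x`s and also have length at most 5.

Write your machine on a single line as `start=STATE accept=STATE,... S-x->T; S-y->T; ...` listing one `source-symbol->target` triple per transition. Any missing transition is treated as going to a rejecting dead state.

start=q0; accept=q0,q1,q2,q4,q5,q7,q8,q10,q11,q13,q14; q0-x->q1; q0-y->q2; q1-x->q3; q1-y->q4; q2-x->q5; q2-y->q4; q3-x->q6; q3-y->q6; q4-x->q7; q4-y->q8; q5-x->q6; q5-y->q8; q6-x->q9; q6-y->q9; q7-x->q9; q7-y->q10; q8-x->q11; q8-y->q10; q9-x->q12; q9-y->q12; q10-x->q13; q10-y->q14; q11-x->q12; q11-y->q14; q12-x->q15; q12-y->q15; q13-x->q15; q13-y->q16; q14-x->q17; q14-y->q16; q15-x->q15; q15-y->q15; q16-x->q17; q16-y->q16; q17-x->q15; q17-y->q16

Run two small machines in parallel and take their product. The first has 3 states tracking partial matches of the forbidden pattern `xx`; the second has 7 states tracking the input length, saturating at 6. A product state is a pair (one from each), accepting exactly when both do.
18 states suffice.
          x    y  
>* q0     q1   q2 
 * q1     q3   q4 
 * q2     q5   q4 
   q3     q6   q6 
 * q4     q7   q8 
 * q5     q6   q8 
   q6     q9   q9 
 * q7     q9  q10 
 * q8    q11  q10 
   q9    q12  q12 
 * q10   q13  q14 
 * q11   q12  q14 
   q12   q15  q15 
 * q13   q15  q16 
 * q14   q17  q16 
   q15   q15  q15 
   q16   q17  q16 
   q17   q15  q16 
(> = start, * = accepting)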